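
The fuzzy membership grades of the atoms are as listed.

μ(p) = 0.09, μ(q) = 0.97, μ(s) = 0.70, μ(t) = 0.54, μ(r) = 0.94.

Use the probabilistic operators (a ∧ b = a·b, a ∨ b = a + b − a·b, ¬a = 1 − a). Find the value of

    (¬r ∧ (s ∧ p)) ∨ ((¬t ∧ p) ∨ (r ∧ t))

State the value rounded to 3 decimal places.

¬r = 1 − 0.9400 = 0.0600
s ∧ p = a·b on (0.7000, 0.0900) = 0.0630
¬r ∧ (s ∧ p) = a·b on (0.0600, 0.0630) = 0.0038
¬t = 1 − 0.5400 = 0.4600
¬t ∧ p = a·b on (0.4600, 0.0900) = 0.0414
r ∧ t = a·b on (0.9400, 0.5400) = 0.5076
(¬t ∧ p) ∨ (r ∧ t) = a + b − a·b on (0.0414, 0.5076) = 0.5280
(¬r ∧ (s ∧ p)) ∨ ((¬t ∧ p) ∨ (r ∧ t)) = a + b − a·b on (0.0038, 0.5280) = 0.5298

0.530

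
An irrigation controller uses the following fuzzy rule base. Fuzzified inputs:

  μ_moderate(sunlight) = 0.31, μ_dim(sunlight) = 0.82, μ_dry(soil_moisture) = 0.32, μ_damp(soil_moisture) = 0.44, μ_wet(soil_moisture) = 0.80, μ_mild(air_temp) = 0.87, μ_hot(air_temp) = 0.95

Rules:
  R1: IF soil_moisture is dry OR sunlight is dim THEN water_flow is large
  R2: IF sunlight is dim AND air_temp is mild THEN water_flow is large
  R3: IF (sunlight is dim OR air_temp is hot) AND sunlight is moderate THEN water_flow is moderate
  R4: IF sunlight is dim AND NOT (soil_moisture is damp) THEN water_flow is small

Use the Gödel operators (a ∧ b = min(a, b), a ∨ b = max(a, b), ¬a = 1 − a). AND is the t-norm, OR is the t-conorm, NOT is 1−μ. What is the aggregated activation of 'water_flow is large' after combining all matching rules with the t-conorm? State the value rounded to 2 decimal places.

0.82

R1: dry=0.32, dim=0.82; OR[max(a, b)] → w = 0.82
R2: dim=0.82, mild=0.87; AND[min(a, b)] → w = 0.82
R3: (dim=0.82 OR hot=0.95) = 0.95; AND[min(a, b)] with moderate=0.31 → w = 0.31
R4: dim=0.82, ¬damp=1−0.44=0.56; AND[min(a, b)] → w = 0.56
Rules with consequent 'large': {R1, R2} → strengths 0.82, 0.82
Aggregate via t-conorm [max(a, b)]: 0.82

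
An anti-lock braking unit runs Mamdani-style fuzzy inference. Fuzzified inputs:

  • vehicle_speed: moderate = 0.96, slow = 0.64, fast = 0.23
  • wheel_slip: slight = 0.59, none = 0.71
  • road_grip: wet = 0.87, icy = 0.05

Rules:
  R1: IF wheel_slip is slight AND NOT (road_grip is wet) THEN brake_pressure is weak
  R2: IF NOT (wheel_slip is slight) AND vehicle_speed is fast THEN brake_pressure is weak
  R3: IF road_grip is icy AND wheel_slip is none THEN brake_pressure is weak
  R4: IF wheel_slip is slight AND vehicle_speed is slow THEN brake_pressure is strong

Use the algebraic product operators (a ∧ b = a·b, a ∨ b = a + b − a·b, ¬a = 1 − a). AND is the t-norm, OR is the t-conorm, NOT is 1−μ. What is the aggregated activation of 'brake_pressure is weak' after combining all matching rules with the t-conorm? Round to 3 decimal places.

0.193

R1: slight=0.59, ¬wet=1−0.87=0.13; AND[a·b] → w = 0.0767
R2: ¬slight=1−0.59=0.41, fast=0.23; AND[a·b] → w = 0.0943
R3: icy=0.05, none=0.71; AND[a·b] → w = 0.0355
R4: slight=0.59, slow=0.64; AND[a·b] → w = 0.3776
Rules with consequent 'weak': {R1, R2, R3} → strengths 0.0767, 0.0943, 0.0355
Aggregate via t-conorm [a + b − a·b]: 0.1935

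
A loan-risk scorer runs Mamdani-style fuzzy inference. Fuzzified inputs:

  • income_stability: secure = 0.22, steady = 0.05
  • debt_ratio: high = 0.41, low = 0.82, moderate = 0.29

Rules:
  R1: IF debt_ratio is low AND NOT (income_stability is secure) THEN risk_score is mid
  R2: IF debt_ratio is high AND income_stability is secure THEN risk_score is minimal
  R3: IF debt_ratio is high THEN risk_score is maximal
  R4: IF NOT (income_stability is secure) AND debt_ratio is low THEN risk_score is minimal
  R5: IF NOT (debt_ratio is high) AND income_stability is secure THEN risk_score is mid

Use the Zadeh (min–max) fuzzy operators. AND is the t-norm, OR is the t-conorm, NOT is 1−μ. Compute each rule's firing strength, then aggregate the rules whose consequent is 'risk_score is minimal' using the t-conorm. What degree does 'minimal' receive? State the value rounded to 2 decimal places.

R1: low=0.82, ¬secure=1−0.22=0.78; AND[min(a, b)] → w = 0.78
R2: high=0.41, secure=0.22; AND[min(a, b)] → w = 0.22
R3: high=0.41 → w = 0.41
R4: ¬secure=1−0.22=0.78, low=0.82; AND[min(a, b)] → w = 0.78
R5: ¬high=1−0.41=0.59, secure=0.22; AND[min(a, b)] → w = 0.22
Rules with consequent 'minimal': {R2, R4} → strengths 0.22, 0.78
Aggregate via t-conorm [max(a, b)]: 0.78

0.78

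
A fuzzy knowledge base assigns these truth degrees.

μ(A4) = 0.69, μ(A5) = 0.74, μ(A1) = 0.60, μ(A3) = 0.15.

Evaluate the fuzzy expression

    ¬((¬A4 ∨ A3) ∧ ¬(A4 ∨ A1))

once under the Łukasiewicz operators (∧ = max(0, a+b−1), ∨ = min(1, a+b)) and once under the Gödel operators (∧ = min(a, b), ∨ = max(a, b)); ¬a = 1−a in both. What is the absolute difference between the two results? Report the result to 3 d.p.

0.310

Under Łukasiewicz:
  ¬A4 = 1 − 0.69 = 0.31
  ¬A4 ∨ A3 = min(1, a+b) on (0.31, 0.15) = 0.46
  A4 ∨ A1 = min(1, a+b) on (0.69, 0.60) = 1.00
  ¬(A4 ∨ A1) = 1 − 1.00 = 0.00
  (¬A4 ∨ A3) ∧ ¬(A4 ∨ A1) = max(0, a+b−1) on (0.46, 0.00) = 0.00
  ¬((¬A4 ∨ A3) ∧ ¬(A4 ∨ A1)) = 1 − 0.00 = 1.00
  → value = 1.0000
Under Gödel:
  ¬A4 = 1 − 0.69 = 0.31
  ¬A4 ∨ A3 = max(a, b) on (0.31, 0.15) = 0.31
  A4 ∨ A1 = max(a, b) on (0.69, 0.60) = 0.69
  ¬(A4 ∨ A1) = 1 − 0.69 = 0.31
  (¬A4 ∨ A3) ∧ ¬(A4 ∨ A1) = min(a, b) on (0.31, 0.31) = 0.31
  ¬((¬A4 ∨ A3) ∧ ¬(A4 ∨ A1)) = 1 − 0.31 = 0.69
  → value = 0.6900
|1.0000 − 0.6900| = 0.310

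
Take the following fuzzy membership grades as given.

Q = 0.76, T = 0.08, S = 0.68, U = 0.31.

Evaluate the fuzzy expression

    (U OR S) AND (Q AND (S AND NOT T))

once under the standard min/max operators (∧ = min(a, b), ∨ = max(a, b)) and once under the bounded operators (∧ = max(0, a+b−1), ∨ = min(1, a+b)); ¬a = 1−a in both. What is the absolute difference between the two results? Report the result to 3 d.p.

0.330

Under standard min/max:
  U OR S = max(a, b) on (0.31, 0.68) = 0.68
  NOT T = 1 − 0.08 = 0.92
  S AND NOT T = min(a, b) on (0.68, 0.92) = 0.68
  Q AND (S AND NOT T) = min(a, b) on (0.76, 0.68) = 0.68
  (U OR S) AND (Q AND (S AND NOT T)) = min(a, b) on (0.68, 0.68) = 0.68
  → value = 0.6800
Under bounded:
  U OR S = min(1, a+b) on (0.31, 0.68) = 0.99
  NOT T = 1 − 0.08 = 0.92
  S AND NOT T = max(0, a+b−1) on (0.68, 0.92) = 0.60
  Q AND (S AND NOT T) = max(0, a+b−1) on (0.76, 0.60) = 0.36
  (U OR S) AND (Q AND (S AND NOT T)) = max(0, a+b−1) on (0.99, 0.36) = 0.35
  → value = 0.3500
|0.6800 − 0.3500| = 0.330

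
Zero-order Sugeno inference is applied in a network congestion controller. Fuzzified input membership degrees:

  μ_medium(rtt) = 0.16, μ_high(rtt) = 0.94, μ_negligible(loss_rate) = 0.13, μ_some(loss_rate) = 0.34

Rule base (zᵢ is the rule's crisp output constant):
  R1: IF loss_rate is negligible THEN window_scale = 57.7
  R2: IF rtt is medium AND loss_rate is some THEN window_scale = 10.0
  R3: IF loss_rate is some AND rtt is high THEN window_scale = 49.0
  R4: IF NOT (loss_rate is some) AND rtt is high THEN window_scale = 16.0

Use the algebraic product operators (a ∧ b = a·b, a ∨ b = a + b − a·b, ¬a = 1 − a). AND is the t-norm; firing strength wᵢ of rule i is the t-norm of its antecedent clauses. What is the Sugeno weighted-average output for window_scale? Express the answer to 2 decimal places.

29.91

R1 (z=57.7): negligible=0.13 → w = 0.1300
R2 (z=10.0): medium=0.16, some=0.34; AND[a·b] → w = 0.0544
R3 (z=49.0): some=0.34, high=0.94; AND[a·b] → w = 0.3196
R4 (z=16.0): ¬some=1−0.34=0.66, high=0.94; AND[a·b] → w = 0.6204
Weighted average = (0.1300·57.7 + 0.0544·10.0 + 0.3196·49.0 + 0.6204·16.0) / (0.1300 + 0.0544 + 0.3196 + 0.6204)
  = 33.6318 / 1.1244 = 29.91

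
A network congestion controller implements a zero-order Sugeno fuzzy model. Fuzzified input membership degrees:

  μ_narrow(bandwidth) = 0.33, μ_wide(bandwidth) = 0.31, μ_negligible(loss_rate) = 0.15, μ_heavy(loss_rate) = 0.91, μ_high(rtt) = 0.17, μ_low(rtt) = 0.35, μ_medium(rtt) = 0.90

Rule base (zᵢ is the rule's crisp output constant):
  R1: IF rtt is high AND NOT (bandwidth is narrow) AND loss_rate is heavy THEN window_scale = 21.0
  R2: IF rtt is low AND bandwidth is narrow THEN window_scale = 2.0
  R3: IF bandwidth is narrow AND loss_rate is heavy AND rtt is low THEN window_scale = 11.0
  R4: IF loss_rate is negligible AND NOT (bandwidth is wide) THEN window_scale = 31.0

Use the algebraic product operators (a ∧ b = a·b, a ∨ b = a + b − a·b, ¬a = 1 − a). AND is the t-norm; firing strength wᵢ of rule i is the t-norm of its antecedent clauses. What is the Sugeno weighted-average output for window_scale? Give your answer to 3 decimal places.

15.832

R1 (z=21.0): high=0.17, ¬narrow=1−0.33=0.67, heavy=0.91; AND[a·b] → w = 0.1036
R2 (z=2.0): low=0.35, narrow=0.33; AND[a·b] → w = 0.1155
R3 (z=11.0): narrow=0.33, heavy=0.91, low=0.35; AND[a·b] → w = 0.1051
R4 (z=31.0): negligible=0.15, ¬wide=1−0.31=0.69; AND[a·b] → w = 0.1035
Weighted average = (0.1036·21.0 + 0.1155·2.0 + 0.1051·11.0 + 0.1035·31.0) / (0.1036 + 0.1155 + 0.1051 + 0.1035)
  = 6.7723 / 0.4278 = 15.832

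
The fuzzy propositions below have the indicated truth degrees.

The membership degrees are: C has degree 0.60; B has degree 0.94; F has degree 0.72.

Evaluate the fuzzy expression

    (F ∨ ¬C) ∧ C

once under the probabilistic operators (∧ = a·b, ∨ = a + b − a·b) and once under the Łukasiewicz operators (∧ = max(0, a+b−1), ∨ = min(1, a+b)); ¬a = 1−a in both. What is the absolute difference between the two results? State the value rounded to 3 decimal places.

Under probabilistic:
  ¬C = 1 − 0.6000 = 0.4000
  F ∨ ¬C = a + b − a·b on (0.7200, 0.4000) = 0.8320
  (F ∨ ¬C) ∧ C = a·b on (0.8320, 0.6000) = 0.4992
  → value = 0.4992
Under Łukasiewicz:
  ¬C = 1 − 0.60 = 0.40
  F ∨ ¬C = min(1, a+b) on (0.72, 0.40) = 1.00
  (F ∨ ¬C) ∧ C = max(0, a+b−1) on (1.00, 0.60) = 0.60
  → value = 0.6000
|0.4992 − 0.6000| = 0.101

0.101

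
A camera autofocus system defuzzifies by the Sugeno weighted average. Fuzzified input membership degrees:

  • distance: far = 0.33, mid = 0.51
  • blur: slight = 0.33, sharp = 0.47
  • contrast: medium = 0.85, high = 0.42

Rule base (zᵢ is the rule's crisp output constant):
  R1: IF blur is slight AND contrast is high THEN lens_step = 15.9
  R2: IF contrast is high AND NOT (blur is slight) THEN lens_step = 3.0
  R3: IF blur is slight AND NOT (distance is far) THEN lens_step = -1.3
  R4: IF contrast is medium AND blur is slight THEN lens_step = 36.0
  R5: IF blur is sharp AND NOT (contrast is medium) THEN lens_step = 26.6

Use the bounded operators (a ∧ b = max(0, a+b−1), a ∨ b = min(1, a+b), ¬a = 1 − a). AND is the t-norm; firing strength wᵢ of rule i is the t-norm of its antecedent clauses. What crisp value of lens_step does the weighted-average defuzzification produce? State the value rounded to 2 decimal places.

25.00

R1 (z=15.9): slight=0.33, high=0.42; AND[max(0, a+b−1)] → w = 0.00
R2 (z=3.0): high=0.42, ¬slight=1−0.33=0.67; AND[max(0, a+b−1)] → w = 0.09
R3 (z=-1.3): slight=0.33, ¬far=1−0.33=0.67; AND[max(0, a+b−1)] → w = 0.00
R4 (z=36.0): medium=0.85, slight=0.33; AND[max(0, a+b−1)] → w = 0.18
R5 (z=26.6): sharp=0.47, ¬medium=1−0.85=0.15; AND[max(0, a+b−1)] → w = 0.00
Weighted average = (0.00·15.9 + 0.09·3.0 + 0.00·-1.3 + 0.18·36.0 + 0.00·26.6) / (0.00 + 0.09 + 0.00 + 0.18 + 0.00)
  = 6.7500 / 0.2700 = 25.00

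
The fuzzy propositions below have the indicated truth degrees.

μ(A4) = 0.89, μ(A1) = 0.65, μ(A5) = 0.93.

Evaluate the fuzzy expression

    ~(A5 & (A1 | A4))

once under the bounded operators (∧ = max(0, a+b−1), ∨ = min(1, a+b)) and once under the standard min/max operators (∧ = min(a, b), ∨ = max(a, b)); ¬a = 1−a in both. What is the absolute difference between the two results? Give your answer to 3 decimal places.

0.040

Under bounded:
  A1 | A4 = min(1, a+b) on (0.65, 0.89) = 1.00
  A5 & (A1 | A4) = max(0, a+b−1) on (0.93, 1.00) = 0.93
  ~(A5 & (A1 | A4)) = 1 − 0.93 = 0.07
  → value = 0.0700
Under standard min/max:
  A1 | A4 = max(a, b) on (0.65, 0.89) = 0.89
  A5 & (A1 | A4) = min(a, b) on (0.93, 0.89) = 0.89
  ~(A5 & (A1 | A4)) = 1 − 0.89 = 0.11
  → value = 0.1100
|0.0700 − 0.1100| = 0.040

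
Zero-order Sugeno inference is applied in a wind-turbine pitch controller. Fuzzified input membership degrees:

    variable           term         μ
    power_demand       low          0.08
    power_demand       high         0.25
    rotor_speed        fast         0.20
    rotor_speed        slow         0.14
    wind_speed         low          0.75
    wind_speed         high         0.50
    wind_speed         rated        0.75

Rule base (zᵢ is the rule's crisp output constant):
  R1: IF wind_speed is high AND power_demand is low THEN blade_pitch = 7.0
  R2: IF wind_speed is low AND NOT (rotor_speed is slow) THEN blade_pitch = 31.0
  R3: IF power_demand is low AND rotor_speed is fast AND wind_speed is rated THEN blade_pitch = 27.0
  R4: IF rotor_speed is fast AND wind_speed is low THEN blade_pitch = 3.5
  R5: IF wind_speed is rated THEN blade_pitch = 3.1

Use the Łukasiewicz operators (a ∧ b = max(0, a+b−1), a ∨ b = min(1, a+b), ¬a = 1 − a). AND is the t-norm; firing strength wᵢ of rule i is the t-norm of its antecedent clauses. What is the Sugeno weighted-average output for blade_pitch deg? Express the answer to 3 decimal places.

R1 (z=7.0): high=0.50, low=0.08; AND[max(0, a+b−1)] → w = 0.00
R2 (z=31.0): low=0.75, ¬slow=1−0.14=0.86; AND[max(0, a+b−1)] → w = 0.61
R3 (z=27.0): low=0.08, fast=0.20, rated=0.75; AND[max(0, a+b−1)] → w = 0.00
R4 (z=3.5): fast=0.20, low=0.75; AND[max(0, a+b−1)] → w = 0.00
R5 (z=3.1): rated=0.75 → w = 0.75
Weighted average = (0.00·7.0 + 0.61·31.0 + 0.00·27.0 + 0.00·3.5 + 0.75·3.1) / (0.00 + 0.61 + 0.00 + 0.00 + 0.75)
  = 21.2350 / 1.3600 = 15.614

15.614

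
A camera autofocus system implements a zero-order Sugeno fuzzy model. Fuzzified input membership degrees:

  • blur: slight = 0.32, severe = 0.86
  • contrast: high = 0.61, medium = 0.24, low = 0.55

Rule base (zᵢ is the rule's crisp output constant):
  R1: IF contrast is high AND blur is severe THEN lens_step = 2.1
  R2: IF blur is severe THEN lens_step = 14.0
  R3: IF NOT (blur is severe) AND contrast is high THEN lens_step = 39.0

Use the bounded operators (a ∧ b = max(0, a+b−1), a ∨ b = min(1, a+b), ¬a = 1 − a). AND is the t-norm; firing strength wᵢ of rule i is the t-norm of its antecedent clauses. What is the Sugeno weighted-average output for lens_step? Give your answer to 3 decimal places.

R1 (z=2.1): high=0.61, severe=0.86; AND[max(0, a+b−1)] → w = 0.47
R2 (z=14.0): severe=0.86 → w = 0.86
R3 (z=39.0): ¬severe=1−0.86=0.14, high=0.61; AND[max(0, a+b−1)] → w = 0.00
Weighted average = (0.47·2.1 + 0.86·14.0 + 0.00·39.0) / (0.47 + 0.86 + 0.00)
  = 13.0270 / 1.3300 = 9.795

9.795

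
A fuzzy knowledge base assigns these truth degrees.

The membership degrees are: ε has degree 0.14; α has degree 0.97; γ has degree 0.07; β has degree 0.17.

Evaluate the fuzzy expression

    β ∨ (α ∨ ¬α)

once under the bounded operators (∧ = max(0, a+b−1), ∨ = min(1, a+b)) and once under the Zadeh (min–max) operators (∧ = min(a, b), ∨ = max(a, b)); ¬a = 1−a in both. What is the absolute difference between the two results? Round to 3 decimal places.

0.030

Under bounded:
  ¬α = 1 − 0.97 = 0.03
  α ∨ ¬α = min(1, a+b) on (0.97, 0.03) = 1.00
  β ∨ (α ∨ ¬α) = min(1, a+b) on (0.17, 1.00) = 1.00
  → value = 1.0000
Under Zadeh (min–max):
  ¬α = 1 − 0.97 = 0.03
  α ∨ ¬α = max(a, b) on (0.97, 0.03) = 0.97
  β ∨ (α ∨ ¬α) = max(a, b) on (0.17, 0.97) = 0.97
  → value = 0.9700
|1.0000 − 0.9700| = 0.030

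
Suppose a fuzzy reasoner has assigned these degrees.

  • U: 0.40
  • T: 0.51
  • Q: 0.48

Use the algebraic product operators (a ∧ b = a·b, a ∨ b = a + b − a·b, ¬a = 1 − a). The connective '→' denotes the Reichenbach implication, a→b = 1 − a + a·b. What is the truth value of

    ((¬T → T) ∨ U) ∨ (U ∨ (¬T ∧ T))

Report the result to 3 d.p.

¬T = 1 − 0.5100 = 0.4900
¬T → T  [Reichenbach: 1 − a + a·b] with a=0.4900, b=0.5100 → 0.7599
(¬T → T) ∨ U = a + b − a·b on (0.7599, 0.4000) = 0.8559
¬T = 1 − 0.5100 = 0.4900
¬T ∧ T = a·b on (0.4900, 0.5100) = 0.2499
U ∨ (¬T ∧ T) = a + b − a·b on (0.4000, 0.2499) = 0.5499
((¬T → T) ∨ U) ∨ (U ∨ (¬T ∧ T)) = a + b − a·b on (0.8559, 0.5499) = 0.9352

0.935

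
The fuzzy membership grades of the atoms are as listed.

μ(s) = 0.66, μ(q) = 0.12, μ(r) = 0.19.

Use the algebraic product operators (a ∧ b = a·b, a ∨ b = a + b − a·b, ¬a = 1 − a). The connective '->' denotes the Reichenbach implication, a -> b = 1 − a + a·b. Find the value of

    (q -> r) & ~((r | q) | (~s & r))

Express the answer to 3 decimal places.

q -> r  [Reichenbach: 1 − a + a·b] with a=0.1200, b=0.1900 → 0.9028
r | q = a + b − a·b on (0.1900, 0.1200) = 0.2872
~s = 1 − 0.6600 = 0.3400
~s & r = a·b on (0.3400, 0.1900) = 0.0646
(r | q) | (~s & r) = a + b − a·b on (0.2872, 0.0646) = 0.3332
~((r | q) | (~s & r)) = 1 − 0.3332 = 0.6668
(q -> r) & ~((r | q) | (~s & r)) = a·b on (0.9028, 0.6668) = 0.6019

0.602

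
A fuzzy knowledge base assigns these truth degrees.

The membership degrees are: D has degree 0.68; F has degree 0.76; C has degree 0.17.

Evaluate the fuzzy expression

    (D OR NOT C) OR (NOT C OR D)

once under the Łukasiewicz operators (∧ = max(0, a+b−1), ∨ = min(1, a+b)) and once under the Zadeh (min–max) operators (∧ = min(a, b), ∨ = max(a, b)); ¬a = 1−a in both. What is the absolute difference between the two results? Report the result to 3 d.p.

Under Łukasiewicz:
  NOT C = 1 − 0.17 = 0.83
  D OR NOT C = min(1, a+b) on (0.68, 0.83) = 1.00
  NOT C = 1 − 0.17 = 0.83
  NOT C OR D = min(1, a+b) on (0.83, 0.68) = 1.00
  (D OR NOT C) OR (NOT C OR D) = min(1, a+b) on (1.00, 1.00) = 1.00
  → value = 1.0000
Under Zadeh (min–max):
  NOT C = 1 − 0.17 = 0.83
  D OR NOT C = max(a, b) on (0.68, 0.83) = 0.83
  NOT C = 1 − 0.17 = 0.83
  NOT C OR D = max(a, b) on (0.83, 0.68) = 0.83
  (D OR NOT C) OR (NOT C OR D) = max(a, b) on (0.83, 0.83) = 0.83
  → value = 0.8300
|1.0000 − 0.8300| = 0.170

0.170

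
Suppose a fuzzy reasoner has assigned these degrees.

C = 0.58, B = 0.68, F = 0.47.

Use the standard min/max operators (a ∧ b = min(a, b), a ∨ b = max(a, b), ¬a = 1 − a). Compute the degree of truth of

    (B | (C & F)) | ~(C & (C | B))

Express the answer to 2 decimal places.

C & F = min(a, b) on (0.58, 0.47) = 0.47
B | (C & F) = max(a, b) on (0.68, 0.47) = 0.68
C | B = max(a, b) on (0.58, 0.68) = 0.68
C & (C | B) = min(a, b) on (0.58, 0.68) = 0.58
~(C & (C | B)) = 1 − 0.58 = 0.42
(B | (C & F)) | ~(C & (C | B)) = max(a, b) on (0.68, 0.42) = 0.68

0.68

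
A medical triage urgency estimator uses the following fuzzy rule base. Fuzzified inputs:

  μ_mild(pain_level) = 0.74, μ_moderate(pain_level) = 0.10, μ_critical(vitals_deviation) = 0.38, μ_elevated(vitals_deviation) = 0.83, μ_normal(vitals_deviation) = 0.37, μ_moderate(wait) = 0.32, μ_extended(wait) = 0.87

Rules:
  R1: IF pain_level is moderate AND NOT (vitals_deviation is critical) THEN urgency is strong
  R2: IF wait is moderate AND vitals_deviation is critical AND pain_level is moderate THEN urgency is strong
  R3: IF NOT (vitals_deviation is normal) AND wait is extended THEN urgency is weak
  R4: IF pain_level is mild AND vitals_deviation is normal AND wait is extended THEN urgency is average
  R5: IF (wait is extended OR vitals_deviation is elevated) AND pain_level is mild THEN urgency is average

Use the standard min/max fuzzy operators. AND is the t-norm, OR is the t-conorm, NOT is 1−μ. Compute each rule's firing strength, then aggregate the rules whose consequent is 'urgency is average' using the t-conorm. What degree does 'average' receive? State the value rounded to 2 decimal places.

0.74

R1: moderate=0.10, ¬critical=1−0.38=0.62; AND[min(a, b)] → w = 0.10
R2: moderate=0.32, critical=0.38, moderate=0.10; AND[min(a, b)] → w = 0.10
R3: ¬normal=1−0.37=0.63, extended=0.87; AND[min(a, b)] → w = 0.63
R4: mild=0.74, normal=0.37, extended=0.87; AND[min(a, b)] → w = 0.37
R5: (extended=0.87 OR elevated=0.83) = 0.87; AND[min(a, b)] with mild=0.74 → w = 0.74
Rules with consequent 'average': {R4, R5} → strengths 0.37, 0.74
Aggregate via t-conorm [max(a, b)]: 0.74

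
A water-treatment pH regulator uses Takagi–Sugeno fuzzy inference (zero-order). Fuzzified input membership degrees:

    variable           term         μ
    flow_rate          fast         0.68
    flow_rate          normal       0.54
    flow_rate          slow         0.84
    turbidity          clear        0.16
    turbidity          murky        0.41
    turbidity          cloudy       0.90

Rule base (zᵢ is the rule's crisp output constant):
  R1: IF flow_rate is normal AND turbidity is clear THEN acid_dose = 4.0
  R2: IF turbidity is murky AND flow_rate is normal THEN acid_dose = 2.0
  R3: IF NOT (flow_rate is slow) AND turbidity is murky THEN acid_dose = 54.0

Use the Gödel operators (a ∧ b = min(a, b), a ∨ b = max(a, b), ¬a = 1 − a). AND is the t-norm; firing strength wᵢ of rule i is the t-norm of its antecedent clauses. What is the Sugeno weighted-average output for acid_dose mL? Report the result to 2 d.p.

R1 (z=4.0): normal=0.54, clear=0.16; AND[min(a, b)] → w = 0.16
R2 (z=2.0): murky=0.41, normal=0.54; AND[min(a, b)] → w = 0.41
R3 (z=54.0): ¬slow=1−0.84=0.16, murky=0.41; AND[min(a, b)] → w = 0.16
Weighted average = (0.16·4.0 + 0.41·2.0 + 0.16·54.0) / (0.16 + 0.41 + 0.16)
  = 10.1000 / 0.7300 = 13.84

13.84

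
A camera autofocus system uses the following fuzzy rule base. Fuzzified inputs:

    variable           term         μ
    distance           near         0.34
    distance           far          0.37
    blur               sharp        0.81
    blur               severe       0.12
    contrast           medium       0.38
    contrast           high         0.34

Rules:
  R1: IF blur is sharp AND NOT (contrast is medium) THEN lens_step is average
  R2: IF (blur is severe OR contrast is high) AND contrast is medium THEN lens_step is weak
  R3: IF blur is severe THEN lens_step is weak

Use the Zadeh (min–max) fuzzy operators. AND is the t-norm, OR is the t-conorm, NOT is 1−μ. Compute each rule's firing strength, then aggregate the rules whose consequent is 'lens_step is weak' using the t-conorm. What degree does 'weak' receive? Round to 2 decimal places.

0.34

R1: sharp=0.81, ¬medium=1−0.38=0.62; AND[min(a, b)] → w = 0.62
R2: (severe=0.12 OR high=0.34) = 0.34; AND[min(a, b)] with medium=0.38 → w = 0.34
R3: severe=0.12 → w = 0.12
Rules with consequent 'weak': {R2, R3} → strengths 0.34, 0.12
Aggregate via t-conorm [max(a, b)]: 0.34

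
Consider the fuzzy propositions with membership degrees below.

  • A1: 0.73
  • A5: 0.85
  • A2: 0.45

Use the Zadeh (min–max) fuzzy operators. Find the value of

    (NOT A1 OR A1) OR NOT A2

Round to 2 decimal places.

0.73

NOT A1 = 1 − 0.73 = 0.27
NOT A1 OR A1 = max(a, b) on (0.27, 0.73) = 0.73
NOT A2 = 1 − 0.45 = 0.55
(NOT A1 OR A1) OR NOT A2 = max(a, b) on (0.73, 0.55) = 0.73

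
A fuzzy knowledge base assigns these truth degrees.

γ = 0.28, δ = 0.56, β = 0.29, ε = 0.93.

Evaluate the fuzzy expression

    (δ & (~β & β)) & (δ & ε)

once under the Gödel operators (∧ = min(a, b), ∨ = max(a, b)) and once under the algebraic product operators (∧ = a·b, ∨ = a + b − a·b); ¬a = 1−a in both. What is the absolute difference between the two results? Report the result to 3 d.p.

Under Gödel:
  ~β = 1 − 0.29 = 0.71
  ~β & β = min(a, b) on (0.71, 0.29) = 0.29
  δ & (~β & β) = min(a, b) on (0.56, 0.29) = 0.29
  δ & ε = min(a, b) on (0.56, 0.93) = 0.56
  (δ & (~β & β)) & (δ & ε) = min(a, b) on (0.29, 0.56) = 0.29
  → value = 0.2900
Under algebraic product:
  ~β = 1 − 0.2900 = 0.7100
  ~β & β = a·b on (0.7100, 0.2900) = 0.2059
  δ & (~β & β) = a·b on (0.5600, 0.2059) = 0.1153
  δ & ε = a·b on (0.5600, 0.9300) = 0.5208
  (δ & (~β & β)) & (δ & ε) = a·b on (0.1153, 0.5208) = 0.0601
  → value = 0.0601
|0.2900 − 0.0601| = 0.230

0.230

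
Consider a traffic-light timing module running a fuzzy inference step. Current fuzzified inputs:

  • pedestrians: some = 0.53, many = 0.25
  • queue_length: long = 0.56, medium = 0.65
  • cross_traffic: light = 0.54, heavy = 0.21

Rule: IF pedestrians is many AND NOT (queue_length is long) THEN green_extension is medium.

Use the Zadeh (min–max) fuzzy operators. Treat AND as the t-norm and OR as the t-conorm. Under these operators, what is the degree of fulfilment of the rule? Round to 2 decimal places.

firing strength: many=0.25, ¬long=1−0.56=0.44; AND[min(a, b)] → w = 0.25

0.25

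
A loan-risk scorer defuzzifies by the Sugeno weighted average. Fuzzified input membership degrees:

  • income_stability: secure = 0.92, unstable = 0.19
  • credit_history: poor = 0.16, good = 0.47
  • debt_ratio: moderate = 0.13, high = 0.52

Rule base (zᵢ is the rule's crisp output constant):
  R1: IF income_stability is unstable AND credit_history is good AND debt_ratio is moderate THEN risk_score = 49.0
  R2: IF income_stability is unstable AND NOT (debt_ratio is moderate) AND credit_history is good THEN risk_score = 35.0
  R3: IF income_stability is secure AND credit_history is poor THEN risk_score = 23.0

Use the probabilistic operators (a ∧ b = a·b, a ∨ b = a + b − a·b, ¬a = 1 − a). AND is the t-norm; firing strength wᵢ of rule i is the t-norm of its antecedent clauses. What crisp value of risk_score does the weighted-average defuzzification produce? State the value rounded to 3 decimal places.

R1 (z=49.0): unstable=0.19, good=0.47, moderate=0.13; AND[a·b] → w = 0.0116
R2 (z=35.0): unstable=0.19, ¬moderate=1−0.13=0.87, good=0.47; AND[a·b] → w = 0.0777
R3 (z=23.0): secure=0.92, poor=0.16; AND[a·b] → w = 0.1472
Weighted average = (0.0116·49.0 + 0.0777·35.0 + 0.1472·23.0) / (0.0116 + 0.0777 + 0.1472)
  = 6.6736 / 0.2365 = 28.218

28.218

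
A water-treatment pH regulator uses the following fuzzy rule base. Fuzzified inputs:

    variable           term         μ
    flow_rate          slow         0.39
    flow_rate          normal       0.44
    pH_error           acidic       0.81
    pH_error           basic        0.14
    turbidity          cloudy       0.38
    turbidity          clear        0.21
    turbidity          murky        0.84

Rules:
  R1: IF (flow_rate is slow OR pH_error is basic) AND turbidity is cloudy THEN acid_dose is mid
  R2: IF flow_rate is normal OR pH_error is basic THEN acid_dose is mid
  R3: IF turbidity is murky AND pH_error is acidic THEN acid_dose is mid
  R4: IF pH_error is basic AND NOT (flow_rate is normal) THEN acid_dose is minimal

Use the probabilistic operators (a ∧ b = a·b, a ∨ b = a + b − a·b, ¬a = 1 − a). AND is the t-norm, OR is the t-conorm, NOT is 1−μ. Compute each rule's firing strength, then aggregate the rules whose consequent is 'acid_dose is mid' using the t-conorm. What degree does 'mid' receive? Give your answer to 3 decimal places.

0.874

R1: (slow=0.39 OR basic=0.14) = 0.4754; AND[a·b] with cloudy=0.38 → w = 0.1807
R2: normal=0.44, basic=0.14; OR[a + b − a·b] → w = 0.5184
R3: murky=0.84, acidic=0.81; AND[a·b] → w = 0.6804
R4: basic=0.14, ¬normal=1−0.44=0.56; AND[a·b] → w = 0.0784
Rules with consequent 'mid': {R1, R2, R3} → strengths 0.1807, 0.5184, 0.6804
Aggregate via t-conorm [a + b − a·b]: 0.8739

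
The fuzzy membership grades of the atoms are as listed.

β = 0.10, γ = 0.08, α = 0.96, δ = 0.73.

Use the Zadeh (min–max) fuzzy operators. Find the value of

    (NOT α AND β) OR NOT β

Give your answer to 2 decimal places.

0.90

NOT α = 1 − 0.96 = 0.04
NOT α AND β = min(a, b) on (0.04, 0.10) = 0.04
NOT β = 1 − 0.10 = 0.90
(NOT α AND β) OR NOT β = max(a, b) on (0.04, 0.90) = 0.90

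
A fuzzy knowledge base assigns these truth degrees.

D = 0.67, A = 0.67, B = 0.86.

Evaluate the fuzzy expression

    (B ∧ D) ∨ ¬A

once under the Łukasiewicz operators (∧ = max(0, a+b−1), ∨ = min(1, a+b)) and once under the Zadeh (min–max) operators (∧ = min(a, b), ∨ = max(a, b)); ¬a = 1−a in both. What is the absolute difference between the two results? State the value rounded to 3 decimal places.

Under Łukasiewicz:
  B ∧ D = max(0, a+b−1) on (0.86, 0.67) = 0.53
  ¬A = 1 − 0.67 = 0.33
  (B ∧ D) ∨ ¬A = min(1, a+b) on (0.53, 0.33) = 0.86
  → value = 0.8600
Under Zadeh (min–max):
  B ∧ D = min(a, b) on (0.86, 0.67) = 0.67
  ¬A = 1 − 0.67 = 0.33
  (B ∧ D) ∨ ¬A = max(a, b) on (0.67, 0.33) = 0.67
  → value = 0.6700
|0.8600 − 0.6700| = 0.190

0.190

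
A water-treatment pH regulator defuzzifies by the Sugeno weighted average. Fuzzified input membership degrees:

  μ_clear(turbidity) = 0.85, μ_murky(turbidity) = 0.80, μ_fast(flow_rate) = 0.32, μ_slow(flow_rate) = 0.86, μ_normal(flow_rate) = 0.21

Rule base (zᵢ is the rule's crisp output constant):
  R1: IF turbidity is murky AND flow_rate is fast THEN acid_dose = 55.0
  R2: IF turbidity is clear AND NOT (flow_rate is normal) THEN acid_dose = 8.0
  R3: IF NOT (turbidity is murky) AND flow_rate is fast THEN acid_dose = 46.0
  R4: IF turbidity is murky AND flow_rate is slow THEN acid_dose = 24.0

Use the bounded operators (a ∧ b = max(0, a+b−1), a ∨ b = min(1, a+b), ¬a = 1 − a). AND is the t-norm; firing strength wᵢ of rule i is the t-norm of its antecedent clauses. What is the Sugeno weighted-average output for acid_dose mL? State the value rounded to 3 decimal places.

19.408

R1 (z=55.0): murky=0.80, fast=0.32; AND[max(0, a+b−1)] → w = 0.12
R2 (z=8.0): clear=0.85, ¬normal=1−0.21=0.79; AND[max(0, a+b−1)] → w = 0.64
R3 (z=46.0): ¬murky=1−0.80=0.20, fast=0.32; AND[max(0, a+b−1)] → w = 0.00
R4 (z=24.0): murky=0.80, slow=0.86; AND[max(0, a+b−1)] → w = 0.66
Weighted average = (0.12·55.0 + 0.64·8.0 + 0.00·46.0 + 0.66·24.0) / (0.12 + 0.64 + 0.00 + 0.66)
  = 27.5600 / 1.4200 = 19.408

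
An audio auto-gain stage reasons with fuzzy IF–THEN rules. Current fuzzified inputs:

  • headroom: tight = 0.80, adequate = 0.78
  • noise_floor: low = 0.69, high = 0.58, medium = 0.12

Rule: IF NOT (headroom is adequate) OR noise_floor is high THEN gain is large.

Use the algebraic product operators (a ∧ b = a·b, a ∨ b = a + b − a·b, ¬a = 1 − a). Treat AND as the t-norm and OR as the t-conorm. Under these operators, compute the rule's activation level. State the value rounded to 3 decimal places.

firing strength: ¬adequate=1−0.78=0.22, high=0.58; OR[a + b − a·b] → w = 0.6724

0.672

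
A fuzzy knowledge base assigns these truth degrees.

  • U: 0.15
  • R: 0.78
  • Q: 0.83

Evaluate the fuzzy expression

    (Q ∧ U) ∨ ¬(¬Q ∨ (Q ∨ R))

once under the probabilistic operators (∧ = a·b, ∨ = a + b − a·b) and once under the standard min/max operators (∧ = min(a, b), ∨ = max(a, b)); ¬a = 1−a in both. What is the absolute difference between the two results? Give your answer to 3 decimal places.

0.018

Under probabilistic:
  Q ∧ U = a·b on (0.8300, 0.1500) = 0.1245
  ¬Q = 1 − 0.8300 = 0.1700
  Q ∨ R = a + b − a·b on (0.8300, 0.7800) = 0.9626
  ¬Q ∨ (Q ∨ R) = a + b − a·b on (0.1700, 0.9626) = 0.9690
  ¬(¬Q ∨ (Q ∨ R)) = 1 − 0.9690 = 0.0310
  (Q ∧ U) ∨ ¬(¬Q ∨ (Q ∨ R)) = a + b − a·b on (0.1245, 0.0310) = 0.1517
  → value = 0.1517
Under standard min/max:
  Q ∧ U = min(a, b) on (0.83, 0.15) = 0.15
  ¬Q = 1 − 0.83 = 0.17
  Q ∨ R = max(a, b) on (0.83, 0.78) = 0.83
  ¬Q ∨ (Q ∨ R) = max(a, b) on (0.17, 0.83) = 0.83
  ¬(¬Q ∨ (Q ∨ R)) = 1 − 0.83 = 0.17
  (Q ∧ U) ∨ ¬(¬Q ∨ (Q ∨ R)) = max(a, b) on (0.15, 0.17) = 0.17
  → value = 0.1700
|0.1517 − 0.1700| = 0.018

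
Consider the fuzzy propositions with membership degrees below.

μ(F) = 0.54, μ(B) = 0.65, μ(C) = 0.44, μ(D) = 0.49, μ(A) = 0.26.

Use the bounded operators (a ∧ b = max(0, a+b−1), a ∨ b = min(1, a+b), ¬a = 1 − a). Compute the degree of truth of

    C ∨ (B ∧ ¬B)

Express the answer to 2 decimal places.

¬B = 1 − 0.65 = 0.35
B ∧ ¬B = max(0, a+b−1) on (0.65, 0.35) = 0.00
C ∨ (B ∧ ¬B) = min(1, a+b) on (0.44, 0.00) = 0.44

0.44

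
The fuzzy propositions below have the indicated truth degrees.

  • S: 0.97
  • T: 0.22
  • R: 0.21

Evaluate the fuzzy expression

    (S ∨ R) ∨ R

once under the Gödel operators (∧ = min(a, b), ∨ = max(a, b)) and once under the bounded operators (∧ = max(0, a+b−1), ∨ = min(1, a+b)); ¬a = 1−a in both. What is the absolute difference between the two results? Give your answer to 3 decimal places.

0.030

Under Gödel:
  S ∨ R = max(a, b) on (0.97, 0.21) = 0.97
  (S ∨ R) ∨ R = max(a, b) on (0.97, 0.21) = 0.97
  → value = 0.9700
Under bounded:
  S ∨ R = min(1, a+b) on (0.97, 0.21) = 1.00
  (S ∨ R) ∨ R = min(1, a+b) on (1.00, 0.21) = 1.00
  → value = 1.0000
|0.9700 − 1.0000| = 0.030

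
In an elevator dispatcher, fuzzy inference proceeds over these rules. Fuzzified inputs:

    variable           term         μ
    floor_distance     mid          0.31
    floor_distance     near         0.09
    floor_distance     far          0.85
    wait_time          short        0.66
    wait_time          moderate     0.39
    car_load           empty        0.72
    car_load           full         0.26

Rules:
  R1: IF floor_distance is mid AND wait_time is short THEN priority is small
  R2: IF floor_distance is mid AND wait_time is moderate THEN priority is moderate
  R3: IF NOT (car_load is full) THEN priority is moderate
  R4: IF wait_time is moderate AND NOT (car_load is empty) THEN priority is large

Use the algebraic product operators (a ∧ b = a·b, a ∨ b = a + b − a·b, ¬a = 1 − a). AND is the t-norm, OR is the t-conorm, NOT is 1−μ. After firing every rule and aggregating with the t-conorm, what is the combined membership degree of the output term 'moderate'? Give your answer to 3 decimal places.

0.771

R1: mid=0.31, short=0.66; AND[a·b] → w = 0.2046
R2: mid=0.31, moderate=0.39; AND[a·b] → w = 0.1209
R3: ¬full=1−0.26=0.74 → w = 0.7400
R4: moderate=0.39, ¬empty=1−0.72=0.28; AND[a·b] → w = 0.1092
Rules with consequent 'moderate': {R2, R3} → strengths 0.1209, 0.7400
Aggregate via t-conorm [a + b − a·b]: 0.7714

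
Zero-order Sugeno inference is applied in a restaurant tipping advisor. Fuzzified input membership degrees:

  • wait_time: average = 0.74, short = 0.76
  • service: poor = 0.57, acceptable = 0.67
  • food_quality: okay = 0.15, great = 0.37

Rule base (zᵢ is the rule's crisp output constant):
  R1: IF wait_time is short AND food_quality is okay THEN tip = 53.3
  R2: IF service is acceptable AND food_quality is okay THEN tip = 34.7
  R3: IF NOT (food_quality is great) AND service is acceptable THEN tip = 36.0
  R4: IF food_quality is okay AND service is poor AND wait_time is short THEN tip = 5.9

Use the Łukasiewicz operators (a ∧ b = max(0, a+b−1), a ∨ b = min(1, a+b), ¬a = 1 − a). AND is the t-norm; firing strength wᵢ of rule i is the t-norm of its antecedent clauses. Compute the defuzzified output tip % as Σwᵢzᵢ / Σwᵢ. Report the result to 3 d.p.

R1 (z=53.3): short=0.76, okay=0.15; AND[max(0, a+b−1)] → w = 0.00
R2 (z=34.7): acceptable=0.67, okay=0.15; AND[max(0, a+b−1)] → w = 0.00
R3 (z=36.0): ¬great=1−0.37=0.63, acceptable=0.67; AND[max(0, a+b−1)] → w = 0.30
R4 (z=5.9): okay=0.15, poor=0.57, short=0.76; AND[max(0, a+b−1)] → w = 0.00
Weighted average = (0.00·53.3 + 0.00·34.7 + 0.30·36.0 + 0.00·5.9) / (0.00 + 0.00 + 0.30 + 0.00)
  = 10.8000 / 0.3000 = 36.000

36.000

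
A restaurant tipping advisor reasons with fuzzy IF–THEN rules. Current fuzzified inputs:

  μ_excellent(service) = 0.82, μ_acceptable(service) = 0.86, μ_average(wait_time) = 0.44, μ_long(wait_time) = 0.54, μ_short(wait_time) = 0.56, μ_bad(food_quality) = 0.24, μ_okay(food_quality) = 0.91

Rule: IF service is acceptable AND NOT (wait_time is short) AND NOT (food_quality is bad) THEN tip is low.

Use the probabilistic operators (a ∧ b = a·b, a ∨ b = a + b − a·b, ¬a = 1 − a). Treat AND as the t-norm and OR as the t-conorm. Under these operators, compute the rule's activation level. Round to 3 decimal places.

0.288

firing strength: acceptable=0.86, ¬short=1−0.56=0.44, ¬bad=1−0.24=0.76; AND[a·b] → w = 0.2876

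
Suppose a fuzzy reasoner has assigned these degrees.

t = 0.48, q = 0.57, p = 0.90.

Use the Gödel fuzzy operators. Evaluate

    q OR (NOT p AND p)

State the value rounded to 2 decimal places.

NOT p = 1 − 0.90 = 0.10
NOT p AND p = min(a, b) on (0.10, 0.90) = 0.10
q OR (NOT p AND p) = max(a, b) on (0.57, 0.10) = 0.57

0.57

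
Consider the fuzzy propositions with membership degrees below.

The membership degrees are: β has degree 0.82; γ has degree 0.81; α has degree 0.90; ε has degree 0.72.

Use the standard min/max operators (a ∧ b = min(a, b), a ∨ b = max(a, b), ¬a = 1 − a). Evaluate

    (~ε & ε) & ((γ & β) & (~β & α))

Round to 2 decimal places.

~ε = 1 − 0.72 = 0.28
~ε & ε = min(a, b) on (0.28, 0.72) = 0.28
γ & β = min(a, b) on (0.81, 0.82) = 0.81
~β = 1 − 0.82 = 0.18
~β & α = min(a, b) on (0.18, 0.90) = 0.18
(γ & β) & (~β & α) = min(a, b) on (0.81, 0.18) = 0.18
(~ε & ε) & ((γ & β) & (~β & α)) = min(a, b) on (0.28, 0.18) = 0.18

0.18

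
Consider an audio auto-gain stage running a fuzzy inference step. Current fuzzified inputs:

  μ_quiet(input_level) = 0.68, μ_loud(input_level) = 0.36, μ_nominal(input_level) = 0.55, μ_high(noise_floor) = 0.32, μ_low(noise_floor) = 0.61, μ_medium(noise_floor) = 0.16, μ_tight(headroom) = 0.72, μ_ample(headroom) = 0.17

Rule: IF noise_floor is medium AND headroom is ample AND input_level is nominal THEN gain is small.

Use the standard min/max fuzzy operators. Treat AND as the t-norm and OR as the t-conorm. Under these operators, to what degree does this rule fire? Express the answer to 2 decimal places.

0.16

firing strength: medium=0.16, ample=0.17, nominal=0.55; AND[min(a, b)] → w = 0.16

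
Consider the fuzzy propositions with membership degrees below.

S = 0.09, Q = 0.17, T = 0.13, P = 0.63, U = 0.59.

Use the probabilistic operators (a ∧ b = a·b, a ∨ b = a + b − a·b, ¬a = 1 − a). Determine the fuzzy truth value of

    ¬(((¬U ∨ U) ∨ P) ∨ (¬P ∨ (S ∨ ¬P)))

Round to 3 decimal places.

¬U = 1 − 0.5900 = 0.4100
¬U ∨ U = a + b − a·b on (0.4100, 0.5900) = 0.7581
(¬U ∨ U) ∨ P = a + b − a·b on (0.7581, 0.6300) = 0.9105
¬P = 1 − 0.6300 = 0.3700
¬P = 1 − 0.6300 = 0.3700
S ∨ ¬P = a + b − a·b on (0.0900, 0.3700) = 0.4267
¬P ∨ (S ∨ ¬P) = a + b − a·b on (0.3700, 0.4267) = 0.6388
((¬U ∨ U) ∨ P) ∨ (¬P ∨ (S ∨ ¬P)) = a + b − a·b on (0.9105, 0.6388) = 0.9677
¬(((¬U ∨ U) ∨ P) ∨ (¬P ∨ (S ∨ ¬P))) = 1 − 0.9677 = 0.0323

0.032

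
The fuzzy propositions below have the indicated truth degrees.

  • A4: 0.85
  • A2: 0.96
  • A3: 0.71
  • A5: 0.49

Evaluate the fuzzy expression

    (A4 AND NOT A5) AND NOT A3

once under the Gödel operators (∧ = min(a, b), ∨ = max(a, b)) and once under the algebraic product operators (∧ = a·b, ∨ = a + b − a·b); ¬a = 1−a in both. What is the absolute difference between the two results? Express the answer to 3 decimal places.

Under Gödel:
  NOT A5 = 1 − 0.49 = 0.51
  A4 AND NOT A5 = min(a, b) on (0.85, 0.51) = 0.51
  NOT A3 = 1 − 0.71 = 0.29
  (A4 AND NOT A5) AND NOT A3 = min(a, b) on (0.51, 0.29) = 0.29
  → value = 0.2900
Under algebraic product:
  NOT A5 = 1 − 0.4900 = 0.5100
  A4 AND NOT A5 = a·b on (0.8500, 0.5100) = 0.4335
  NOT A3 = 1 − 0.7100 = 0.2900
  (A4 AND NOT A5) AND NOT A3 = a·b on (0.4335, 0.2900) = 0.1257
  → value = 0.1257
|0.2900 − 0.1257| = 0.164

0.164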